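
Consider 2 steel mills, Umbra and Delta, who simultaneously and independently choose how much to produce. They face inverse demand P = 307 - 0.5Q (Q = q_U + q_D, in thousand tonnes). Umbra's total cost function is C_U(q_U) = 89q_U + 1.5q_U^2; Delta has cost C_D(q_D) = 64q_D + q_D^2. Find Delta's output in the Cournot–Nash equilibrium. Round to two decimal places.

Umbra's profit: π_U = (307 - 0.5Q)q_U - (89q_U + (3/2)q_U²). Setting ∂π_U/∂q_U = 0: 218 - 4q_U - (1/2)(q_D) = 0.
Delta's profit: π_D = (307 - 0.5Q)q_D - (64q_D + q_D²). Setting ∂π_D/∂q_D = 0: 243 - 3q_D - (1/2)(q_U) = 0.
Best responses: q_U = (218 - (1/2)q_D)/4, q_D = (243 - (1/2)q_U)/3.
Substituting one into the other gives q_U = 45.3191 and q_D = 73.4468.

73.45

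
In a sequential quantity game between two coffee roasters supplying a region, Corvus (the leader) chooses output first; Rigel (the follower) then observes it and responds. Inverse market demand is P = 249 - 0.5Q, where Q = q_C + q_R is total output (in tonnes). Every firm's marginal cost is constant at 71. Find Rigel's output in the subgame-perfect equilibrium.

The follower Rigel best-responds to any q_C: π_R = (249 - 0.5Q)q_R - 71q_R.
∂π_R/∂q_R = 178 - (1/2)q_C - q_R = 0 gives the reaction function q_R = (178 - (1/2)q_C).
The leader anticipates this reaction. Substituting into P = 249 - 0.5Q gives P = 160 - (1/4)q_C, so π_C = (160 - (1/4)q_C)q_C - 71q_C.
Maximising: ∂π_C/∂q_C = 89 - (1/2)q_C = 0, giving q_C = 178.
Then q_R = (178 - (1/2)·178) = 89.

89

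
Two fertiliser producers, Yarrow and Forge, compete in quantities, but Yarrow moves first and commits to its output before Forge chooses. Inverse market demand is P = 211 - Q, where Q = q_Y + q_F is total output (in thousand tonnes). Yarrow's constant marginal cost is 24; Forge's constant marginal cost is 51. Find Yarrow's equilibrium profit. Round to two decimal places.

5724.50

Solve by backward induction. Given q_Y, the follower Forge maximises π_F = (211 - q_Y - q_F)q_F - 51q_F.
Follower FOC: 160 - q_Y - 2q_F = 0, so q_F(q_Y) = (160 - q_Y)/2.
Yarrow substitutes q_F(q_Y) into its own profit: π_Y = q_Y(211 - q_Y - (160 - q_Y)/2) - 24q_Y = (131 - (1/2)q_Y)q_Y - 24q_Y.
Leader FOC: 107 - q_Y = 0, so q_Y = 107.
Then q_F = (160 - 107)/2 = 53/2.
Price P = 211 - 267/2 = 155/2.
Yarrow's profit: (155/2 - 24)·107 = 5724.5000.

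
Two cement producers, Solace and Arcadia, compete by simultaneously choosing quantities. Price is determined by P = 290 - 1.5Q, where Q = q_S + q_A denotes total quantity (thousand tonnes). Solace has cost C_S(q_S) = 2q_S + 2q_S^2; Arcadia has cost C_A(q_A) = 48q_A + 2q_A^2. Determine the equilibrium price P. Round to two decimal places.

Solace's profit: π_S = (290 - 1.5Q)q_S - (2q_S + 2q_S²). Setting ∂π_S/∂q_S = 0: 288 - 7q_S - (3/2)(q_A) = 0.
Arcadia's profit: π_A = (290 - 1.5Q)q_A - (48q_A + 2q_A²). Setting ∂π_A/∂q_A = 0: 242 - 7q_A - (3/2)(q_S) = 0.
Best responses: q_S = (288 - (3/2)q_A)/7, q_A = (242 - (3/2)q_S)/7.
Solving the pair: q_S = 35.3583, q_A = 26.9947.
Total output Q = 1060/17, so price P = 290 - (3/2)·(1060/17) = 196.4706.

196.47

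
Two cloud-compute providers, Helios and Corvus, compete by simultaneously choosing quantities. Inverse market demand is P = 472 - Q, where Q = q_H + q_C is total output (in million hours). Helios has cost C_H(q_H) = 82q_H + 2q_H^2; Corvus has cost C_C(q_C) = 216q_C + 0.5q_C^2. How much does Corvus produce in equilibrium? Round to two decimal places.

Helios's profit: π_H = (472 - Q)q_H - (82q_H + 2q_H²). Setting ∂π_H/∂q_H = 0: 390 - 6q_H - (q_C) = 0.
Corvus's profit: π_C = (472 - Q)q_C - (216q_C + (1/2)q_C²). Setting ∂π_C/∂q_C = 0: 256 - 3q_C - (q_H) = 0.
So q_H = (390 - q_C)/6 and q_C = (256 - q_H)/3.
Substituting one into the other gives q_H = 914/17 and q_C = 1146/17.

67.41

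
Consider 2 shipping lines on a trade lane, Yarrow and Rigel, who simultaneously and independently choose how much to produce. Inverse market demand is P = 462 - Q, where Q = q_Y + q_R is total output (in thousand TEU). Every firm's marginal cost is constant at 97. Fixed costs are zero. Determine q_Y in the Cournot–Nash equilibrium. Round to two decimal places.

A representative firm's profit is π_i = q_i(462 - Q) - 97q_i.
First-order condition (treating rivals' output as given): 365 - 2q_i - q_j = 0.
With identical firms every q_j equals q_i, so q_j = q_i and 365 = 3q_i, giving q_i = 365/3.

121.67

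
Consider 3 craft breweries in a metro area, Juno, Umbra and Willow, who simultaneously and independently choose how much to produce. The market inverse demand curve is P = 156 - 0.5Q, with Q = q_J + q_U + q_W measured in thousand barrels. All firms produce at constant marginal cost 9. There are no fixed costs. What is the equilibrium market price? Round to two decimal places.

45.75

A representative firm's profit is π_i = q_i(156 - 0.5Q) - 9q_i.
First-order condition (treating rivals' output as given): 147 - q_i - (1/2)·Σ_{j≠i} q_j = 0.
With identical firms every q_j equals q_i, so Σ_{j≠i} q_j = 2q_i and 147 = 2q_i, giving q_i = 147/2.
Total output Q = 441/2, so price P = 156 - (1/2)·(441/2) = 183/4.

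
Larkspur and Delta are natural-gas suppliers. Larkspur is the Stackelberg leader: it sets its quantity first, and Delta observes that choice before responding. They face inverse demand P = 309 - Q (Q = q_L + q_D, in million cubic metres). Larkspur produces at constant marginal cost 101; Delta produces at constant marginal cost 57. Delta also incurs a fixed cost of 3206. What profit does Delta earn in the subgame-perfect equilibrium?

Solve by backward induction. Given q_L, the follower Delta maximises π_D = (309 - q_L - q_D)q_D - 57q_D.
∂π_D/∂q_D = 252 - q_L - 2q_D = 0 gives the reaction function q_D = (252 - q_L)/2.
Larkspur substitutes q_D(q_L) into its own profit: π_L = q_L(309 - q_L - (252 - q_L)/2) - 101q_L = (183 - (1/2)q_L)q_L - 101q_L.
Maximising: ∂π_L/∂q_L = 82 - q_L = 0, giving q_L = 82.
Then q_D = (252 - 82)/2 = 85.
Price P = 309 - 167 = 142.
Delta's profit: (142 - 57)·85 - 3206 = 4019.

4019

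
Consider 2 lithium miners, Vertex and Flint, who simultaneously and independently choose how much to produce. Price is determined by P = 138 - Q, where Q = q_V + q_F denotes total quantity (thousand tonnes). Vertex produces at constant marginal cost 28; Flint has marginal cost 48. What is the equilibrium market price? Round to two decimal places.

Vertex's profit: π_V = (138 - Q)q_V - (28q_V). Setting ∂π_V/∂q_V = 0: 110 - 2q_V - (q_F) = 0.
Flint's profit: π_F = (138 - Q)q_F - (48q_F). Setting ∂π_F/∂q_F = 0: 90 - 2q_F - (q_V) = 0.
Best responses: q_V = (110 - q_F)/2, q_F = (90 - q_V)/2.
Substituting one into the other gives q_V = 130/3 and q_F = 70/3.
Total output Q = 200/3, so price P = 138 - 200/3 = 214/3.

71.33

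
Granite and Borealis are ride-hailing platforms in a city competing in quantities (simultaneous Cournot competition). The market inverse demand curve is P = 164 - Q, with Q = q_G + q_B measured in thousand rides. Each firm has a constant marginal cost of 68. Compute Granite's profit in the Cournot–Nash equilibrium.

1024

Each firm earns π_i = (164 - Q)q_i - 68q_i.
First-order condition (treating rivals' output as given): 96 - 2q_i - q_j = 0.
By symmetry each firm produces the same amount; substituting q_j = q_i yields q_i = 96/3 = 32.
Price P = 164 - 64 = 100.
Granite's profit: (100 - 68)·32 = 1024.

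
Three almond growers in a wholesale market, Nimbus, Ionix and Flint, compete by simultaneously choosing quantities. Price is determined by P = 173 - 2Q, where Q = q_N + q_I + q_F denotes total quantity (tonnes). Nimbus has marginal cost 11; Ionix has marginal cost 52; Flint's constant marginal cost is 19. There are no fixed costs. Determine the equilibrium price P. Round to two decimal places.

Nimbus's profit: π_N = (173 - 2Q)q_N - (11q_N). Setting ∂π_N/∂q_N = 0: 162 - 4q_N - 2(q_I + q_F) = 0.
Ionix's first-order condition: 121 - 4q_I - 2(q_N + q_F) = 0.
Flint's profit: π_F = (173 - 2Q)q_F - (19q_F). Setting ∂π_F/∂q_F = 0: 154 - 4q_F - 2(q_N + q_I) = 0.
Summing all 3 equations gives 437 − 8Q = 0, hence Q = 437/8.
Back-substituting: q_N = (162 − 437/4)/2 = 211/8, q_I = (121 − 437/4)/2 = 47/8, q_F = (154 − 437/4)/2 = 179/8.
Total output Q = 437/8, so price P = 173 - 2·(437/8) = 255/4.

63.75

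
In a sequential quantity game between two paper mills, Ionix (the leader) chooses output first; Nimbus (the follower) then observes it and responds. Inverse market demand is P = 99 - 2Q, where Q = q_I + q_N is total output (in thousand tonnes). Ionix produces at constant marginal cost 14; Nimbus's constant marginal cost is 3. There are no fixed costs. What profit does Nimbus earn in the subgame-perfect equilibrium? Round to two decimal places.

435.13

Solve by backward induction. Given q_I, the follower Nimbus maximises π_N = (99 - 2q_I - 2q_N)q_N - 3q_N.
Setting the follower's marginal profit to zero, 96 - 2q_I - 4q_N = 0, i.e. q_N = (96 - 2q_I)/4.
Ionix substitutes q_N(q_I) into its own profit: π_I = q_I(99 - 2q_I - (96 - 2q_I)/2) - 14q_I = (51 - q_I)q_I - 14q_I.
Maximising: ∂π_I/∂q_I = 37 - 2q_I = 0, giving q_I = 37/2.
Then q_N = (96 - 2·(37/2))/4 = 59/4.
Price P = 99 - 2·(133/4) = 65/2.
Nimbus's profit: (65/2 - 3)·(59/4) = 435.1250.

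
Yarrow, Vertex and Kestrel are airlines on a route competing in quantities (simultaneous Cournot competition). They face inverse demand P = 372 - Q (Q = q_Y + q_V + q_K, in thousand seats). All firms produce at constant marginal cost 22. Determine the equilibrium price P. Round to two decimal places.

Each firm earns π_i = (372 - Q)q_i - 22q_i.
Setting ∂π_i/∂q_i = 0 with rivals' quantities fixed: 350 - 2q_i - Σ_{j≠i} q_j = 0.
With identical firms every q_j equals q_i, so Σ_{j≠i} q_j = 2q_i and 350 = 4q_i, giving q_i = 175/2.
Total output Q = 525/2, so price P = 372 - 525/2 = 219/2.

109.50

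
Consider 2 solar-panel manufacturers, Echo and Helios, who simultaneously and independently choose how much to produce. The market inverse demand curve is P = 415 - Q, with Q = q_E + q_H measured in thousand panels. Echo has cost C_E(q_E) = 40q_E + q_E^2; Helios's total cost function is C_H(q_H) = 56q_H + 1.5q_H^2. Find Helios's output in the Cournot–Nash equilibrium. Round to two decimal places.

55.84

Echo's profit: π_E = (415 - Q)q_E - (40q_E + q_E²). Setting ∂π_E/∂q_E = 0: 375 - 4q_E - (q_H) = 0.
Helios's first-order condition: 359 - 5q_H - (q_E) = 0.
Rearranging gives the reaction functions q_E = (375 - q_H)/4 and q_H = (359 - q_E)/5.
Solving the pair: q_E = 1516/19, q_H = 1061/19.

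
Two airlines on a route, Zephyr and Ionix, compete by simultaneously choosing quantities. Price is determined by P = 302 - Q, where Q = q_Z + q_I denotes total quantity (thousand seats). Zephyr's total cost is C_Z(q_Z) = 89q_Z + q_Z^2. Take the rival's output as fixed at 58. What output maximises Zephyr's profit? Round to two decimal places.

With the rival's output fixed at 58, Zephyr's profit is π_Z = (302 - 58 - q_Z)q_Z - (89q_Z + q_Z²) = (244 - q_Z)q_Z - (89q_Z + q_Z²).
∂π_Z/∂q_Z = 155 - 4q_Z = 0, so q_Z = 155/4.

38.75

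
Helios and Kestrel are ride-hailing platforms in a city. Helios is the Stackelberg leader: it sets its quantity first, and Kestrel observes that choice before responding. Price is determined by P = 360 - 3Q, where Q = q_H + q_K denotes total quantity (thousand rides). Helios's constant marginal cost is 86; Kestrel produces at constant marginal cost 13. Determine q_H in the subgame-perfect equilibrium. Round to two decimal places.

33.50

Solve by backward induction. Given q_H, the follower Kestrel maximises π_K = (360 - 3q_H - 3q_K)q_K - 13q_K.
Setting the follower's marginal profit to zero, 347 - 3q_H - 6q_K = 0, i.e. q_K = (347 - 3q_H)/6.
The leader anticipates this reaction. Substituting into P = 360 - 3Q gives P = 373/2 - (3/2)q_H, so π_H = (373/2 - (3/2)q_H)q_H - 86q_H.
The leader's first-order condition 201/2 - 3q_H = 0 yields q_H = 67/2.
Then q_K = (347 - 3·(67/2))/6 = 493/12.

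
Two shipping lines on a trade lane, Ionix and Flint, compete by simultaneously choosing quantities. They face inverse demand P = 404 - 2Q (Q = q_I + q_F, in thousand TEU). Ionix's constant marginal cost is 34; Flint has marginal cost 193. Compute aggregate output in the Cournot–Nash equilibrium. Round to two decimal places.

96.83

Ionix's profit: π_I = (404 - 2Q)q_I - (34q_I). Setting ∂π_I/∂q_I = 0: 370 - 4q_I - 2(q_F) = 0.
Flint's first-order condition: 211 - 4q_F - 2(q_I) = 0.
Rearranging gives the reaction functions q_I = (370 - 2q_F)/4 and q_F = (211 - 2q_I)/4.
Substituting one into the other gives q_I = 529/6 and q_F = 26/3.
Total output Q = 529/6 + 26/3 = 581/6.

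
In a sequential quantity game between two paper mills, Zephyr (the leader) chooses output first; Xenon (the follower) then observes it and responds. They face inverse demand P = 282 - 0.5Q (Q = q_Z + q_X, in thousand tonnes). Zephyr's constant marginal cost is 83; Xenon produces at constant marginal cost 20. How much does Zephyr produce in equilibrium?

136

The follower Xenon best-responds to any q_Z: π_X = (282 - 0.5Q)q_X - 20q_X.
Follower FOC: 262 - (1/2)q_Z - q_X = 0, so q_X(q_Z) = (262 - (1/2)q_Z).
Zephyr substitutes q_X(q_Z) into its own profit: π_Z = q_Z(282 - (1/2)q_Z - (262 - (1/2)q_Z)/2) - 83q_Z = (151 - (1/4)q_Z)q_Z - 83q_Z.
The leader's first-order condition 68 - (1/2)q_Z = 0 yields q_Z = 136.
Then q_X = (262 - (1/2)·136) = 194.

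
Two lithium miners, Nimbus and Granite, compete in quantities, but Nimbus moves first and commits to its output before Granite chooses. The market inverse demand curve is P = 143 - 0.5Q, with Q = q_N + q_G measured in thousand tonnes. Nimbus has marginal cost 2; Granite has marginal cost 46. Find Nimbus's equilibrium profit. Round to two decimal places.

8556.25

Solve by backward induction. Given q_N, the follower Granite maximises π_G = (143 - (1/2)q_N - (1/2)q_G)q_G - 46q_G.
Setting the follower's marginal profit to zero, 97 - (1/2)q_N - q_G = 0, i.e. q_G = (97 - (1/2)q_N).
Nimbus substitutes q_G(q_N) into its own profit: π_N = q_N(143 - (1/2)q_N - (97 - (1/2)q_N)/2) - 2q_N = (189/2 - (1/4)q_N)q_N - 2q_N.
Leader FOC: 185/2 - (1/2)q_N = 0, so q_N = 185.
Then q_G = (97 - (1/2)·185) = 9/2.
Price P = 143 - (1/2)·(379/2) = 193/4.
Nimbus's profit: (193/4 - 2)·185 = 8556.2500.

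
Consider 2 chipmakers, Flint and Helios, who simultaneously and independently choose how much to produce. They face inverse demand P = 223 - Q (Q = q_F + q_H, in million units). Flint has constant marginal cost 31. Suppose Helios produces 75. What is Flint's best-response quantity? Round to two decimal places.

58.50

With the rival's output fixed at 75, Flint's profit is π_F = (223 - 75 - q_F)q_F - (31q_F) = (148 - q_F)q_F - (31q_F).
∂π_F/∂q_F = 117 - 2q_F = 0, so q_F = 117/2.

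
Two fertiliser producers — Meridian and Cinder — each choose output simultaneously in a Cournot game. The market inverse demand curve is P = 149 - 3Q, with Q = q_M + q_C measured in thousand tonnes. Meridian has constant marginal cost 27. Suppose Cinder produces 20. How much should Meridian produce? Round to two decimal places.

With the rival's output fixed at 20, Meridian's profit is π_M = (149 - 3·20 - 3q_M)q_M - (27q_M) = (89 - 3q_M)q_M - (27q_M).
∂π_M/∂q_M = 62 - 6q_M = 0, so q_M = 31/3.

10.33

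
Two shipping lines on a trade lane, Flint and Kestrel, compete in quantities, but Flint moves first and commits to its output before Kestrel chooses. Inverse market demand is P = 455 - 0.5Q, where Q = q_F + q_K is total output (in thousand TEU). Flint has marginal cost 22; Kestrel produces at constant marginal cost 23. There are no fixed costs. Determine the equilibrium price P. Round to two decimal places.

130.50

Solve by backward induction. Given q_F, the follower Kestrel maximises π_K = (455 - (1/2)q_F - (1/2)q_K)q_K - 23q_K.
∂π_K/∂q_K = 432 - (1/2)q_F - q_K = 0 gives the reaction function q_K = (432 - (1/2)q_F).
Flint substitutes q_K(q_F) into its own profit: π_F = q_F(455 - (1/2)q_F - (432 - (1/2)q_F)/2) - 22q_F = (239 - (1/4)q_F)q_F - 22q_F.
Maximising: ∂π_F/∂q_F = 217 - (1/2)q_F = 0, giving q_F = 434.
Then q_K = (432 - (1/2)·434) = 215.
Total output Q = 649, so price P = 455 - (1/2)·649 = 261/2.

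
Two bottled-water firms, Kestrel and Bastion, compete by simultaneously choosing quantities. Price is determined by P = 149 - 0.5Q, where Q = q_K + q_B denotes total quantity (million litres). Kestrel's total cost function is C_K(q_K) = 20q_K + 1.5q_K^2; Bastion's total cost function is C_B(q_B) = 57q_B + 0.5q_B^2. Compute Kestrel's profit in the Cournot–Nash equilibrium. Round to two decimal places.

1496.57

Kestrel's profit: π_K = (149 - 0.5Q)q_K - (20q_K + (3/2)q_K²). Setting ∂π_K/∂q_K = 0: 129 - 4q_K - (1/2)(q_B) = 0.
Bastion's profit: π_B = (149 - 0.5Q)q_B - (57q_B + (1/2)q_B²). Setting ∂π_B/∂q_B = 0: 92 - 2q_B - (1/2)(q_K) = 0.
Rearranging gives the reaction functions q_K = (129 - (1/2)q_B)/4 and q_B = (92 - (1/2)q_K)/2.
Solving the pair: q_K = 848/31, q_B = 1214/31.
Price P = 149 - (1/2)·66.5161 = 115.7419.
Kestrel's profit: 115.7419·(848/31) - 20·(848/31) - (3/2)(848/31)² = 1496.5744.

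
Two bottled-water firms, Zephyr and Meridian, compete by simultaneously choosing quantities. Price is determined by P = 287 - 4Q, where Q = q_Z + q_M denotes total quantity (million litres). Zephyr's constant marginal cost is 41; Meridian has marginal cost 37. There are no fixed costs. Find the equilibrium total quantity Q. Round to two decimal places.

Zephyr's profit: π_Z = (287 - 4Q)q_Z - (41q_Z). Setting ∂π_Z/∂q_Z = 0: 246 - 8q_Z - 4(q_M) = 0.
Meridian's first-order condition: 250 - 8q_M - 4(q_Z) = 0.
Best responses: q_Z = (246 - 4q_M)/8, q_M = (250 - 4q_Z)/8.
Substituting one into the other gives q_Z = 121/6 and q_M = 127/6.
Total output Q = 121/6 + 127/6 = 124/3.

41.33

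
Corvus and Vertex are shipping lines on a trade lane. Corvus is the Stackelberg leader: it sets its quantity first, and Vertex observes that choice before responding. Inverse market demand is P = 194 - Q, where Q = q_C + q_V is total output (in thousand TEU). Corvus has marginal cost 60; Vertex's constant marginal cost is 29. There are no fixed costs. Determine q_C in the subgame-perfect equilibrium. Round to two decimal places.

The follower Vertex best-responds to any q_C: π_V = (194 - Q)q_V - 29q_V.
Follower FOC: 165 - q_C - 2q_V = 0, so q_V(q_C) = (165 - q_C)/2.
Corvus substitutes q_V(q_C) into its own profit: π_C = q_C(194 - q_C - (165 - q_C)/2) - 60q_C = (223/2 - (1/2)q_C)q_C - 60q_C.
The leader's first-order condition 103/2 - q_C = 0 yields q_C = 103/2.
Then q_V = (165 - 103/2)/2 = 227/4.

51.50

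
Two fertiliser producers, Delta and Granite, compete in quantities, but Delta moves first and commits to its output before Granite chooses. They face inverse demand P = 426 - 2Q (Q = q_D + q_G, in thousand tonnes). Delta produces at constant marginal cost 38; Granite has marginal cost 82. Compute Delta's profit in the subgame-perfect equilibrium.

11664

Solve by backward induction. Given q_D, the follower Granite maximises π_G = (426 - 2q_D - 2q_G)q_G - 82q_G.
Setting the follower's marginal profit to zero, 344 - 2q_D - 4q_G = 0, i.e. q_G = (344 - 2q_D)/4.
Delta substitutes q_G(q_D) into its own profit: π_D = q_D(426 - 2q_D - (344 - 2q_D)/2) - 38q_D = (254 - q_D)q_D - 38q_D.
Maximising: ∂π_D/∂q_D = 216 - 2q_D = 0, giving q_D = 108.
Then q_G = (344 - 2·108)/4 = 32.
Price P = 426 - 2·140 = 146.
Delta's profit: (146 - 38)·108 = 11664.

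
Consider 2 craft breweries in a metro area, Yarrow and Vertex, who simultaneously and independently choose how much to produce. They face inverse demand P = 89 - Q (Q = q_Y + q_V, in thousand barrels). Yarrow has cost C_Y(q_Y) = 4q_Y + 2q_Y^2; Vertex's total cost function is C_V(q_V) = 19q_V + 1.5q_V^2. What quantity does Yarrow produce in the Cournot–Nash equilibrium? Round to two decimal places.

Yarrow's profit: π_Y = (89 - Q)q_Y - (4q_Y + 2q_Y²). Setting ∂π_Y/∂q_Y = 0: 85 - 6q_Y - (q_V) = 0.
Vertex's first-order condition: 70 - 5q_V - (q_Y) = 0.
So q_Y = (85 - q_V)/6 and q_V = (70 - q_Y)/5.
Substituting one into the other gives q_Y = 355/29 and q_V = 335/29.

12.24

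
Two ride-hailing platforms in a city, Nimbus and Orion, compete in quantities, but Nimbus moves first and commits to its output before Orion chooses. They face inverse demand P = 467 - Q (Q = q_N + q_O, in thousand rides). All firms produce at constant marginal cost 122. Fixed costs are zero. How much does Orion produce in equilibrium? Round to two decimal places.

86.25

The follower Orion best-responds to any q_N: π_O = (467 - Q)q_O - 122q_O.
Follower FOC: 345 - q_N - 2q_O = 0, so q_O(q_N) = (345 - q_N)/2.
Nimbus substitutes q_O(q_N) into its own profit: π_N = q_N(467 - q_N - (345 - q_N)/2) - 122q_N = (589/2 - (1/2)q_N)q_N - 122q_N.
Maximising: ∂π_N/∂q_N = 345/2 - q_N = 0, giving q_N = 345/2.
Then q_O = (345 - 345/2)/2 = 345/4.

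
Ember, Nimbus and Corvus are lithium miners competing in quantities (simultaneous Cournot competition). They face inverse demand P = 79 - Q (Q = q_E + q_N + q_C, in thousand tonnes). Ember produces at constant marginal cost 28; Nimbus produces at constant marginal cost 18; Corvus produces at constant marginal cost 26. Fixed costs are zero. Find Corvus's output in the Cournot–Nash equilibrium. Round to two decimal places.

11.75

Ember's profit: π_E = (79 - Q)q_E - (28q_E). Setting ∂π_E/∂q_E = 0: 51 - 2q_E - (q_N + q_C) = 0.
Nimbus's first-order condition: 61 - 2q_N - (q_E + q_C) = 0.
Corvus's profit: π_C = (79 - Q)q_C - (26q_C). Setting ∂π_C/∂q_C = 0: 53 - 2q_C - (q_E + q_N) = 0.
Adding the 3 first-order conditions: 165 − 4Q = 0, so Q = 165/4.
Back-substituting: q_E = (51 − 165/4) = 39/4, q_N = (61 − 165/4) = 79/4, q_C = (53 − 165/4) = 47/4.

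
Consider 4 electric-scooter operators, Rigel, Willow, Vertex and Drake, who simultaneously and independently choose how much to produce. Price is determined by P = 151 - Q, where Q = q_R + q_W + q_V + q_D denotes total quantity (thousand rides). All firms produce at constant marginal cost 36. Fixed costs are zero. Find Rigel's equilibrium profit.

529

Each firm earns π_i = (151 - Q)q_i - 36q_i.
First-order condition (treating rivals' output as given): 115 - 2q_i - Σ_{j≠i} q_j = 0.
By symmetry each firm produces the same amount; substituting Σ_{j≠i} q_j = 3q_i yields q_i = 115/5 = 23.
Price P = 151 - 92 = 59.
Rigel's profit: (59 - 36)·23 = 529.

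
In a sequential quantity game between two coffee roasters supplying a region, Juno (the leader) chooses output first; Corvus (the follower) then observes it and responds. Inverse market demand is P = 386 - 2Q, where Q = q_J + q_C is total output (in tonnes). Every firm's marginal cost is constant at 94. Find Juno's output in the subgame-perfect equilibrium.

73

The follower Corvus best-responds to any q_J: π_C = (386 - 2Q)q_C - 94q_C.
Setting the follower's marginal profit to zero, 292 - 2q_J - 4q_C = 0, i.e. q_C = (292 - 2q_J)/4.
The leader anticipates this reaction. Substituting into P = 386 - 2Q gives P = 240 - q_J, so π_J = (240 - q_J)q_J - 94q_J.
Leader FOC: 146 - 2q_J = 0, so q_J = 73.
Then q_C = (292 - 2·73)/4 = 73/2.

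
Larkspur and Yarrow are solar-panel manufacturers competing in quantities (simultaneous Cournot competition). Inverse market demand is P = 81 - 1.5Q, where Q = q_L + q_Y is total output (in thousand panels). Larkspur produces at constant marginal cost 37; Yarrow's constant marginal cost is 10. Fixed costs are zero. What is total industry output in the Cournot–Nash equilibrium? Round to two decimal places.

Larkspur's profit: π_L = (81 - 1.5Q)q_L - (37q_L). Setting ∂π_L/∂q_L = 0: 44 - 3q_L - (3/2)(q_Y) = 0.
Yarrow's first-order condition: 71 - 3q_Y - (3/2)(q_L) = 0.
So q_L = (44 - (3/2)q_Y)/3 and q_Y = (71 - (3/2)q_L)/3.
Solving the pair: q_L = 34/9, q_Y = 196/9.
Total output Q = 34/9 + 196/9 = 230/9.

25.56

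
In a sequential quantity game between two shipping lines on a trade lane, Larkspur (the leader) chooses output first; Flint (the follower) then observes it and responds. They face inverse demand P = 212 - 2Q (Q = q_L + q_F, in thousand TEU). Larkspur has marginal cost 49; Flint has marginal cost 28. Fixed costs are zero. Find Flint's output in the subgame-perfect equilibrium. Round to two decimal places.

28.25

The follower Flint best-responds to any q_L: π_F = (212 - 2Q)q_F - 28q_F.
∂π_F/∂q_F = 184 - 2q_L - 4q_F = 0 gives the reaction function q_F = (184 - 2q_L)/4.
Larkspur substitutes q_F(q_L) into its own profit: π_L = q_L(212 - 2q_L - (184 - 2q_L)/2) - 49q_L = (120 - q_L)q_L - 49q_L.
Maximising: ∂π_L/∂q_L = 71 - 2q_L = 0, giving q_L = 71/2.
Then q_F = (184 - 2·(71/2))/4 = 113/4.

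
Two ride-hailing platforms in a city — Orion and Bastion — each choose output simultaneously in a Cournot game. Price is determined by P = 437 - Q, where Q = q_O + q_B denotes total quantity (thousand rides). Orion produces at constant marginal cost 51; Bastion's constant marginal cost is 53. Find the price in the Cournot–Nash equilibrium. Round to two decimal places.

180.33

Orion's profit: π_O = (437 - Q)q_O - (51q_O). Setting ∂π_O/∂q_O = 0: 386 - 2q_O - (q_B) = 0.
Bastion's first-order condition: 384 - 2q_B - (q_O) = 0.
So q_O = (386 - q_B)/2 and q_B = (384 - q_O)/2.
Substituting one into the other gives q_O = 388/3 and q_B = 382/3.
Total output Q = 770/3, so price P = 437 - 770/3 = 541/3.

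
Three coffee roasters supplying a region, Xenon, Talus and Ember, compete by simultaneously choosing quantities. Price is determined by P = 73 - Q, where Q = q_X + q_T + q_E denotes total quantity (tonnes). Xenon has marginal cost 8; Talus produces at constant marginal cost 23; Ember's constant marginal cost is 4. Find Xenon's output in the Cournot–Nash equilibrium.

Xenon's profit: π_X = (73 - Q)q_X - (8q_X). Setting ∂π_X/∂q_X = 0: 65 - 2q_X - (q_T + q_E) = 0.
Talus's profit: π_T = (73 - Q)q_T - (23q_T). Setting ∂π_T/∂q_T = 0: 50 - 2q_T - (q_X + q_E) = 0.
Ember's first-order condition: 69 - 2q_E - (q_X + q_T) = 0.
Adding the 3 first-order conditions: 184 − 4Q = 0, so Q = 46.
Back-substituting: q_X = (65 − 46) = 19, q_T = (50 − 46) = 4, q_E = (69 − 46) = 23.

19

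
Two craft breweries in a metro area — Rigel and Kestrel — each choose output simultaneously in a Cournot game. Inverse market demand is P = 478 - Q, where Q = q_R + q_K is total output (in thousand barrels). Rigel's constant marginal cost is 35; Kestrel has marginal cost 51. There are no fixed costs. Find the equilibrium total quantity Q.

290

Rigel's profit: π_R = (478 - Q)q_R - (35q_R). Setting ∂π_R/∂q_R = 0: 443 - 2q_R - (q_K) = 0.
Kestrel's first-order condition: 427 - 2q_K - (q_R) = 0.
Rearranging gives the reaction functions q_R = (443 - q_K)/2 and q_K = (427 - q_R)/2.
Substituting one into the other gives q_R = 153 and q_K = 137.
Total output Q = 153 + 137 = 290.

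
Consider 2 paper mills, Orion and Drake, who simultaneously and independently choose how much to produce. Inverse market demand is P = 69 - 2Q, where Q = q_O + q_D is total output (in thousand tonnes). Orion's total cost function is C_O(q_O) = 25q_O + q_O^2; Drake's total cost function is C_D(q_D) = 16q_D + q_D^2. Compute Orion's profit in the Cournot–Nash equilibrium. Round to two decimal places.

73.14

Orion's profit: π_O = (69 - 2Q)q_O - (25q_O + q_O²). Setting ∂π_O/∂q_O = 0: 44 - 6q_O - 2(q_D) = 0.
Drake's profit: π_D = (69 - 2Q)q_D - (16q_D + q_D²). Setting ∂π_D/∂q_D = 0: 53 - 6q_D - 2(q_O) = 0.
Rearranging gives the reaction functions q_O = (44 - 2q_D)/6 and q_D = (53 - 2q_O)/6.
Solving the pair: q_O = 79/16, q_D = 115/16.
Price P = 69 - 2·(97/8) = 179/4.
Orion's profit: (179/4)·(79/16) - 25·(79/16) - (79/16)² = 73.1367.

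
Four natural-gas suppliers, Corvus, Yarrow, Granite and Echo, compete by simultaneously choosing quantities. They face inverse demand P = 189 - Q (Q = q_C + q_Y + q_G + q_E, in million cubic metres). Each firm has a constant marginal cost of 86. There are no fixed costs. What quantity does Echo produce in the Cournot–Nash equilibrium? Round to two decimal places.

Each firm earns π_i = (189 - Q)q_i - 86q_i.
First-order condition (treating rivals' output as given): 103 - 2q_i - Σ_{j≠i} q_j = 0.
With identical firms every q_j equals q_i, so Σ_{j≠i} q_j = 3q_i and 103 = 5q_i, giving q_i = 103/5.

20.60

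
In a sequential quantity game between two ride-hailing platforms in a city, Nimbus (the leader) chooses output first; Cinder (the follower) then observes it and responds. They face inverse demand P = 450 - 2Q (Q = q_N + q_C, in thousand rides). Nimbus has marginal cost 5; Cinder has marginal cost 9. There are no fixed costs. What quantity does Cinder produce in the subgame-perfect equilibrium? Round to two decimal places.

The follower Cinder best-responds to any q_N: π_C = (450 - 2Q)q_C - 9q_C.
Setting the follower's marginal profit to zero, 441 - 2q_N - 4q_C = 0, i.e. q_C = (441 - 2q_N)/4.
Nimbus substitutes q_C(q_N) into its own profit: π_N = q_N(450 - 2q_N - (441 - 2q_N)/2) - 5q_N = (459/2 - q_N)q_N - 5q_N.
Maximising: ∂π_N/∂q_N = 449/2 - 2q_N = 0, giving q_N = 449/4.
Then q_C = (441 - 2·(449/4))/4 = 433/8.

54.13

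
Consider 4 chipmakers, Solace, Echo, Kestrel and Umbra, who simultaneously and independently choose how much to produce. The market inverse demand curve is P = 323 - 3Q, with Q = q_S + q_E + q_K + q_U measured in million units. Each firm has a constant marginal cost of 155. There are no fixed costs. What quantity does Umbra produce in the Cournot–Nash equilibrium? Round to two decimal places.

11.20

Each firm earns π_i = (323 - 3Q)q_i - 155q_i.
First-order condition (treating rivals' output as given): 168 - 6q_i - 3·Σ_{j≠i} q_j = 0.
With identical firms every q_j equals q_i, so Σ_{j≠i} q_j = 3q_i and 168 = 15q_i, giving q_i = 56/5.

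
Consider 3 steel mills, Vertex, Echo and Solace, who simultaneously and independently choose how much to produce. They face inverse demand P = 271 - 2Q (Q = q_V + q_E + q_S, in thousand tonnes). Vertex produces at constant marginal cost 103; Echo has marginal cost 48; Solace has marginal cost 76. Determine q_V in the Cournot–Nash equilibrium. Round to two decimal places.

Vertex's profit: π_V = (271 - 2Q)q_V - (103q_V). Setting ∂π_V/∂q_V = 0: 168 - 4q_V - 2(q_E + q_S) = 0.
Echo's profit: π_E = (271 - 2Q)q_E - (48q_E). Setting ∂π_E/∂q_E = 0: 223 - 4q_E - 2(q_V + q_S) = 0.
Solace's profit: π_S = (271 - 2Q)q_S - (76q_S). Setting ∂π_S/∂q_S = 0: 195 - 4q_S - 2(q_V + q_E) = 0.
Adding the 3 conditions: 586 − 4Q − 4Q = 0, i.e. Q = 293/4.
Back-substituting: q_V = (168 − 293/2)/2 = 43/4, q_E = (223 − 293/2)/2 = 153/4, q_S = (195 − 293/2)/2 = 97/4.

10.75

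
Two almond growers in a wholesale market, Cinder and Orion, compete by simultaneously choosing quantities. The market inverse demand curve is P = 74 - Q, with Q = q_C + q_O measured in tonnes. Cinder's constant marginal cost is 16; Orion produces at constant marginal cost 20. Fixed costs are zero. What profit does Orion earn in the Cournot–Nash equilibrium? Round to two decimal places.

277.78

Cinder's profit: π_C = (74 - Q)q_C - (16q_C). Setting ∂π_C/∂q_C = 0: 58 - 2q_C - (q_O) = 0.
Orion's profit: π_O = (74 - Q)q_O - (20q_O). Setting ∂π_O/∂q_O = 0: 54 - 2q_O - (q_C) = 0.
Best responses: q_C = (58 - q_O)/2, q_O = (54 - q_C)/2.
Substituting one into the other gives q_C = 62/3 and q_O = 50/3.
Price P = 74 - 112/3 = 110/3.
Orion's profit: (110/3 - 20)·(50/3) = 277.7778.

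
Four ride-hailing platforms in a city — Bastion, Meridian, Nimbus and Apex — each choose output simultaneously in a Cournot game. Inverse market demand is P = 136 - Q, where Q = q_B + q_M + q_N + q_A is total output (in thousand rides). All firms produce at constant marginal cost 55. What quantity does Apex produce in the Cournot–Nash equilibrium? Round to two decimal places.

Each firm earns π_i = (136 - Q)q_i - 55q_i.
First-order condition (treating rivals' output as given): 81 - 2q_i - Σ_{j≠i} q_j = 0.
By symmetry each firm produces the same amount; substituting Σ_{j≠i} q_j = 3q_i yields q_i = 81/5.

16.20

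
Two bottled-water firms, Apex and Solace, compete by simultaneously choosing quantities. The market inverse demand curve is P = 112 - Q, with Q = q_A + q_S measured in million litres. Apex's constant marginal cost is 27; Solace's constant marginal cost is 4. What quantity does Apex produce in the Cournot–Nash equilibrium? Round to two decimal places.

20.67

Apex's profit: π_A = (112 - Q)q_A - (27q_A). Setting ∂π_A/∂q_A = 0: 85 - 2q_A - (q_S) = 0.
Solace's profit: π_S = (112 - Q)q_S - (4q_S). Setting ∂π_S/∂q_S = 0: 108 - 2q_S - (q_A) = 0.
So q_A = (85 - q_S)/2 and q_S = (108 - q_A)/2.
Solving the pair: q_A = 62/3, q_S = 131/3.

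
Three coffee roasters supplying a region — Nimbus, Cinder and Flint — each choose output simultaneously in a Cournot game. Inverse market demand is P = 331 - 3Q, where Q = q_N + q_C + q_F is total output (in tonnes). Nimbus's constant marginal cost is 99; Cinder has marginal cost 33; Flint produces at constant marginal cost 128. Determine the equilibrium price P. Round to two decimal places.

147.75

Nimbus's profit: π_N = (331 - 3Q)q_N - (99q_N). Setting ∂π_N/∂q_N = 0: 232 - 6q_N - 3(q_C + q_F) = 0.
Cinder's first-order condition: 298 - 6q_C - 3(q_N + q_F) = 0.
Flint's first-order condition: 203 - 6q_F - 3(q_N + q_C) = 0.
Summing all 3 equations gives 733 − 12Q = 0, hence Q = 733/12.
Back-substituting: q_N = (232 − 733/4)/3 = 65/4, q_C = (298 − 733/4)/3 = 153/4, q_F = (203 − 733/4)/3 = 79/12.
Total output Q = 733/12, so price P = 331 - 3·(733/12) = 591/4.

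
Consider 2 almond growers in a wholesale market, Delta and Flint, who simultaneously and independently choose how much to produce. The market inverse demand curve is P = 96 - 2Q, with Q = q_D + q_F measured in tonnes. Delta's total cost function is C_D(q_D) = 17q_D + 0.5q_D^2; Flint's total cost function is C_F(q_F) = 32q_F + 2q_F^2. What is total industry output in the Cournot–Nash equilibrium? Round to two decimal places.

Delta's profit: π_D = (96 - 2Q)q_D - (17q_D + (1/2)q_D²). Setting ∂π_D/∂q_D = 0: 79 - 5q_D - 2(q_F) = 0.
Flint's profit: π_F = (96 - 2Q)q_F - (32q_F + 2q_F²). Setting ∂π_F/∂q_F = 0: 64 - 8q_F - 2(q_D) = 0.
Best responses: q_D = (79 - 2q_F)/5, q_F = (64 - 2q_D)/8.
Solving the pair: q_D = 14, q_F = 9/2.
Total output Q = 14 + 9/2 = 37/2.

18.50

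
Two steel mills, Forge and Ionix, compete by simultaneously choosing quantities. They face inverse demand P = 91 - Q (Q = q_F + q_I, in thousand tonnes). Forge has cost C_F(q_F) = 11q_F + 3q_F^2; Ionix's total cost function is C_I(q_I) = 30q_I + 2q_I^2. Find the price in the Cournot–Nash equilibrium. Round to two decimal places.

Forge's profit: π_F = (91 - Q)q_F - (11q_F + 3q_F²). Setting ∂π_F/∂q_F = 0: 80 - 8q_F - (q_I) = 0.
Ionix's first-order condition: 61 - 6q_I - (q_F) = 0.
So q_F = (80 - q_I)/8 and q_I = (61 - q_F)/6.
Substituting one into the other gives q_F = 419/47 and q_I = 408/47.
Total output Q = 827/47, so price P = 91 - 827/47 = 73.4043.

73.40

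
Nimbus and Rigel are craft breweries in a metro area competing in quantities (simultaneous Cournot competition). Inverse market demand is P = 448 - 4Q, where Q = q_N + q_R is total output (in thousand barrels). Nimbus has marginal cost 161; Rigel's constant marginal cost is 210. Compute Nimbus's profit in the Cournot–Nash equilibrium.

Nimbus's profit: π_N = (448 - 4Q)q_N - (161q_N). Setting ∂π_N/∂q_N = 0: 287 - 8q_N - 4(q_R) = 0.
Rigel's profit: π_R = (448 - 4Q)q_R - (210q_R). Setting ∂π_R/∂q_R = 0: 238 - 8q_R - 4(q_N) = 0.
Best responses: q_N = (287 - 4q_R)/8, q_R = (238 - 4q_N)/8.
Solving the pair: q_N = 28, q_R = 63/4.
Price P = 448 - 4·(175/4) = 273.
Nimbus's profit: (273 - 161)·28 = 3136.

3136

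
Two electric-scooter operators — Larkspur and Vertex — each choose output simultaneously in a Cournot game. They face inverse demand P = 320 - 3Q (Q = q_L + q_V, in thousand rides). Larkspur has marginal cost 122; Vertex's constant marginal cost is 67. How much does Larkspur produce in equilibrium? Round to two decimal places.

Larkspur's profit: π_L = (320 - 3Q)q_L - (122q_L). Setting ∂π_L/∂q_L = 0: 198 - 6q_L - 3(q_V) = 0.
Vertex's profit: π_V = (320 - 3Q)q_V - (67q_V). Setting ∂π_V/∂q_V = 0: 253 - 6q_V - 3(q_L) = 0.
Rearranging gives the reaction functions q_L = (198 - 3q_V)/6 and q_V = (253 - 3q_L)/6.
Solving the pair: q_L = 143/9, q_V = 308/9.

15.89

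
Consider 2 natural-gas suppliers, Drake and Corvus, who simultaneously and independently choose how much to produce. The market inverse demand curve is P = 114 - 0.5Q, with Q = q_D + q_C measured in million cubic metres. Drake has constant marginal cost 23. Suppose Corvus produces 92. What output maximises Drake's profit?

45

With the rival's output fixed at 92, Drake's profit is π_D = (114 - (1/2)·92 - (1/2)q_D)q_D - (23q_D) = (68 - (1/2)q_D)q_D - (23q_D).
∂π_D/∂q_D = 45 - q_D = 0, so q_D = 45.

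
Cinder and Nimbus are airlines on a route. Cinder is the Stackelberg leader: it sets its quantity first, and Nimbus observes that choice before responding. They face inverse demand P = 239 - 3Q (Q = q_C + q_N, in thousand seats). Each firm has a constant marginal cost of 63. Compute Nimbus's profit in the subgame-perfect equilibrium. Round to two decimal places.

The follower Nimbus best-responds to any q_C: π_N = (239 - 3Q)q_N - 63q_N.
∂π_N/∂q_N = 176 - 3q_C - 6q_N = 0 gives the reaction function q_N = (176 - 3q_C)/6.
The leader anticipates this reaction. Substituting into P = 239 - 3Q gives P = 151 - (3/2)q_C, so π_C = (151 - (3/2)q_C)q_C - 63q_C.
Maximising: ∂π_C/∂q_C = 88 - 3q_C = 0, giving q_C = 88/3.
Then q_N = (176 - 3·(88/3))/6 = 44/3.
Price P = 239 - 3·44 = 107.
Nimbus's profit: (107 - 63)·(44/3) = 1936/3.

645.33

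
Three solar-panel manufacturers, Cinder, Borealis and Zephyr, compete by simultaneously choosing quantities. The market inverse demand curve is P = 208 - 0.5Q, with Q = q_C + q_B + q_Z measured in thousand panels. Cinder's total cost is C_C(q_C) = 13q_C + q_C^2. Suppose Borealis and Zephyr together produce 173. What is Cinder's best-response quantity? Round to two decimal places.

With rivals' combined output fixed at 173, Cinder's profit is π_C = (208 - (1/2)·173 - (1/2)q_C)q_C - (13q_C + q_C²) = (243/2 - (1/2)q_C)q_C - (13q_C + q_C²).
∂π_C/∂q_C = 217/2 - 3q_C = 0, so q_C = 217/6.

36.17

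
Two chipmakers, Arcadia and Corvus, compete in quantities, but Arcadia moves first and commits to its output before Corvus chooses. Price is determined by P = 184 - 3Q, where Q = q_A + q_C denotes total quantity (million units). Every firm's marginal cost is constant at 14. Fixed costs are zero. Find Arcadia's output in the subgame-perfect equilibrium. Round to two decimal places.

28.33

Solve by backward induction. Given q_A, the follower Corvus maximises π_C = (184 - 3q_A - 3q_C)q_C - 14q_C.
Follower FOC: 170 - 3q_A - 6q_C = 0, so q_C(q_A) = (170 - 3q_A)/6.
Arcadia substitutes q_C(q_A) into its own profit: π_A = q_A(184 - 3q_A - (170 - 3q_A)/2) - 14q_A = (99 - (3/2)q_A)q_A - 14q_A.
Leader FOC: 85 - 3q_A = 0, so q_A = 85/3.
Then q_C = (170 - 3·(85/3))/6 = 85/6.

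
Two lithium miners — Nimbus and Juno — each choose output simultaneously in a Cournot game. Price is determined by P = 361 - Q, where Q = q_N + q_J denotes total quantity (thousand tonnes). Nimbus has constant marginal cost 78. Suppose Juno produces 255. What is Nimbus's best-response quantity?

14

With the rival's output fixed at 255, Nimbus's profit is π_N = (361 - 255 - q_N)q_N - (78q_N) = (106 - q_N)q_N - (78q_N).
∂π_N/∂q_N = 28 - 2q_N = 0, so q_N = 14.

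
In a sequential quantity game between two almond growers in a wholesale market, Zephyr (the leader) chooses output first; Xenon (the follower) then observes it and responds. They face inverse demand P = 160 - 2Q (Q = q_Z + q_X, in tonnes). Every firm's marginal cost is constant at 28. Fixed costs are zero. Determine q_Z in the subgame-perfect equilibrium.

The follower Xenon best-responds to any q_Z: π_X = (160 - 2Q)q_X - 28q_X.
∂π_X/∂q_X = 132 - 2q_Z - 4q_X = 0 gives the reaction function q_X = (132 - 2q_Z)/4.
Zephyr substitutes q_X(q_Z) into its own profit: π_Z = q_Z(160 - 2q_Z - (132 - 2q_Z)/2) - 28q_Z = (94 - q_Z)q_Z - 28q_Z.
Leader FOC: 66 - 2q_Z = 0, so q_Z = 33.
Then q_X = (132 - 2·33)/4 = 33/2.

33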